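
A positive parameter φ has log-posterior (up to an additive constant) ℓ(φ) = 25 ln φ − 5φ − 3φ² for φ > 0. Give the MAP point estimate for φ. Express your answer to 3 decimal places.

φ̂_MAP = 1.667

ℓ'(φ) = 25/φ − 5 − 6φ. Setting this to zero and multiplying by φ: 6φ² + 5φ − 25 = 0.
φ = (−5 + √(5² + 4·6·25)) / (2·6) = (−5 + √625) / 12 = (−5 + 25)/12 = 5/3.
ℓ''(φ) = −25/φ² − 6 < 0, confirming a maximum.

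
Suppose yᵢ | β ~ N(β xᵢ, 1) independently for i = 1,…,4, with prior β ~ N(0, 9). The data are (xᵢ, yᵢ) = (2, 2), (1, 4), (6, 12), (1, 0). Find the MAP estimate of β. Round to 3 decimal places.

log p(β | y) = −Σ(yᵢ − βxᵢ)²/(2·1) − β²/(2·9) + const.
Setting the derivative to zero: Σxᵢ(yᵢ − βxᵢ)/1 − β/9 = 0, so β = Σxᵢyᵢ / (Σxᵢ² + σ²/τ²).
Σxᵢyᵢ = 2·2 + 1·4 + 6·12 + 1·0 = 80; Σxᵢ² = 42; σ²/τ² = 1/9.
β̂_MAP = 80 / (42 + 1/9) = 80/(379/9) = 720/379 ≈ 1.900.

β̂_MAP = 1.900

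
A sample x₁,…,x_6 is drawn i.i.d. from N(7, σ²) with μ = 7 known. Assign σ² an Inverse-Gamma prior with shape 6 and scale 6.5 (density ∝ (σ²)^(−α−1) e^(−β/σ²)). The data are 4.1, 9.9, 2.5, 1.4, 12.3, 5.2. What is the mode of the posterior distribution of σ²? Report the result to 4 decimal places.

σ̂²_MAP = 5.6380

Sum of squared deviations about the known mean: SS = (4.1−7)² + (9.9−7)² + (2.5−7)² + (1.4−7)² + (12.3−7)² + (5.2−7)² = 99.76.
The Normal likelihood contributes (σ²)^(−n/2) exp(−SS/(2σ²)), so the posterior is Inverse-Gamma(α + n/2, β + SS/2) = Inverse-Gamma(9, 56.38).
The mode of Inverse-Gamma(a, b) is b/(a+1) = 56.38/10 ≈ 5.6380.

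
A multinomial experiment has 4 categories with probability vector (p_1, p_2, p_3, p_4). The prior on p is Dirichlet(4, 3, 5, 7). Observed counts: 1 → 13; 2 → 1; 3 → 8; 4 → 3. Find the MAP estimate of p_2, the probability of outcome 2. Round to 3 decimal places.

MAP estimate: 0.075

The posterior is Dirichlet(αᵢ + nᵢ) = Dirichlet(17, 4, 13, 10).
For a Dirichlet(a₁,…,a_K) with all aᵢ > 1, the mode has j-th component (aⱼ − 1)/(Σaᵢ − K).
Here Σaᵢ = 44 and K = 4, so p_2 = (4 − 1)/(44 − 4) = 3/40 ≈ 0.075.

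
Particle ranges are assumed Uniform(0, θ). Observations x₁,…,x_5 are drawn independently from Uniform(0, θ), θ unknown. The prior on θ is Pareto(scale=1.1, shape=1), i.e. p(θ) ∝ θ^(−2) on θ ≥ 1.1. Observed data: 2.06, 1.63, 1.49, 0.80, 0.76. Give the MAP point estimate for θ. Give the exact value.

θ̂_MAP = 2.06

The Uniform(0, θ) likelihood is θ^(−n) for θ ≥ max(xᵢ), zero otherwise. Here max(xᵢ) = 2.06.
Posterior ∝ θ^(−2) · θ^(−5) = θ^(−7) on θ ≥ max(1.1, 2.06) = 2.06.
This density is strictly decreasing in θ, so the posterior mode lies at the lower boundary of the support.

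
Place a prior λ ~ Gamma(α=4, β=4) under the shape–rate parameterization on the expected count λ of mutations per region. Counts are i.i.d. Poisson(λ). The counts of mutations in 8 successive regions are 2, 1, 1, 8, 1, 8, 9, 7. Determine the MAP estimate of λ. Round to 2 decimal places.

Σxᵢ = 2+1+1+8+1+8+9+7 = 37, with n = 8.
Posterior ∝ λ^3e^(−4λ) · λ^37e^(−8λ) = λ^40e^(−12λ), i.e. Gamma(shape=41, rate=12).
The mode of a Gamma(a, b) with a ≥ 1 (shape–rate) is (a−1)/b = 40/12 ≈ 3.33.

λ̂_MAP = 3.33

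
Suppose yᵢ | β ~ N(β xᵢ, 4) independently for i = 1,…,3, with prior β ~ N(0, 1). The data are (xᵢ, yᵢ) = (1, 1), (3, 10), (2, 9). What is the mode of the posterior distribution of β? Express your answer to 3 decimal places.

β̂_MAP = 2.722

log p(β | y) = −Σ(yᵢ − βxᵢ)²/(2·4) − β²/(2·1) + const.
Setting the derivative to zero: Σxᵢ(yᵢ − βxᵢ)/4 − β/1 = 0, so β = Σxᵢyᵢ / (Σxᵢ² + σ²/τ²).
Σxᵢyᵢ = 1·1 + 3·10 + 2·9 = 49; Σxᵢ² = 14; σ²/τ² = 4.
β̂_MAP = 49 / (14 + 4) = 49/18 ≈ 2.722.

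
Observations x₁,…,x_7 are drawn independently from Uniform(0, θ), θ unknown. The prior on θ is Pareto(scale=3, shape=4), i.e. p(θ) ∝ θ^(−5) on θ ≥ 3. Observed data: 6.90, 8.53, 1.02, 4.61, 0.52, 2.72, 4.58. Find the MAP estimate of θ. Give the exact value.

The Uniform(0, θ) likelihood is θ^(−n) for θ ≥ max(xᵢ), zero otherwise. Here max(xᵢ) = 8.53.
Posterior ∝ θ^(−5) · θ^(−7) = θ^(−12) on θ ≥ max(3, 8.53) = 8.53.
This density is strictly decreasing in θ, so the posterior mode lies at the lower boundary of the support.

θ̂_MAP = 8.53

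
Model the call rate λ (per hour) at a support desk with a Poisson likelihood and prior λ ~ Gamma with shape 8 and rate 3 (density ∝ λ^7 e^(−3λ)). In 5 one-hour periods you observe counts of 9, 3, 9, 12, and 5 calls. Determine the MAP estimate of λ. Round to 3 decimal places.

λ̂_MAP = 5.625

Σxᵢ = 9+3+9+12+5 = 38, with n = 5.
Posterior ∝ λ^7e^(−3λ) · λ^38e^(−5λ) = λ^45e^(−8λ), i.e. Gamma(shape=46, rate=8).
The mode of a Gamma(a, b) with a ≥ 1 (shape–rate) is (a−1)/b = 45/8 ≈ 5.625.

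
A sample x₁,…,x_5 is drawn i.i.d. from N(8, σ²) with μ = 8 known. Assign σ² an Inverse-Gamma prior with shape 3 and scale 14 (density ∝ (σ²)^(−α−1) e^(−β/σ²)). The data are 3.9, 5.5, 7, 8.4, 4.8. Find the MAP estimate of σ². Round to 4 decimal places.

Sum of squared deviations about the known mean: SS = (3.9−8)² + (5.5−8)² + (7−8)² + (8.4−8)² + (4.8−8)² = 34.46.
The Normal likelihood contributes (σ²)^(−n/2) exp(−SS/(2σ²)), so the posterior is Inverse-Gamma(α + n/2, β + SS/2) = Inverse-Gamma(5.5, 31.23).
The mode of Inverse-Gamma(a, b) is b/(a+1) = 31.23/6.5 ≈ 4.8046.

σ̂²_MAP = 4.8046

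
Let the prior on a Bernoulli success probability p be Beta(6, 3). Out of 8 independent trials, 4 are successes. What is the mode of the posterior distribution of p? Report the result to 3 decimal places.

p̂_MAP = 0.600

Prior: Beta(6, 3).
Data: 4 successes in 8 trials. The binomial likelihood contributes p^4(1−p)^4, so the posterior is Beta(6+4, 3+4) = Beta(10, 7).
For Beta(a, b) with a, b > 1 the mode is (a−1)/(a+b−2) = 9/15 ≈ 0.600.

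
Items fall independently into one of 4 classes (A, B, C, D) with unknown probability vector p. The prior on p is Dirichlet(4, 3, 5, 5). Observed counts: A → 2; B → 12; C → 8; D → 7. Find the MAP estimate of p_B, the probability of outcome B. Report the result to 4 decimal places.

MAP estimate of p_B = 0.3333

The posterior is Dirichlet(αᵢ + nᵢ) = Dirichlet(6, 15, 13, 12).
For a Dirichlet(a₁,…,a_K) with all aᵢ > 1, the mode has j-th component (aⱼ − 1)/(Σaᵢ − K).
Here Σaᵢ = 46 and K = 4, so p_B = (15 − 1)/(46 − 4) = 14/42 ≈ 0.3333.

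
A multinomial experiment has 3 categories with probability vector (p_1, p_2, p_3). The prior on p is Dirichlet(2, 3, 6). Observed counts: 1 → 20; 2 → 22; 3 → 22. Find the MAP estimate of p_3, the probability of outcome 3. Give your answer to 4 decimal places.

MAP estimate: 0.3750

The posterior is Dirichlet(αᵢ + nᵢ) = Dirichlet(22, 25, 28).
For a Dirichlet(a₁,…,a_K) with all aᵢ > 1, the mode has j-th component (aⱼ − 1)/(Σaᵢ − K).
Here Σaᵢ = 75 and K = 3, so p_3 = (28 − 1)/(75 − 3) = 27/72 ≈ 0.3750.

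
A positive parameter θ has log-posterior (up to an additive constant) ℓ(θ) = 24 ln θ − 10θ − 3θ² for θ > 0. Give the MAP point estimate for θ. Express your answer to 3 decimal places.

θ̂_MAP = 1.333

ℓ'(θ) = 24/θ − 10 − 6θ. Setting this to zero and multiplying by θ: 6θ² + 10θ − 24 = 0.
θ = (−10 + √(10² + 4·6·24)) / (2·6) = (−10 + √676) / 12 = (−10 + 26)/12 = 4/3.
ℓ''(θ) = −24/θ² − 6 < 0, confirming a maximum.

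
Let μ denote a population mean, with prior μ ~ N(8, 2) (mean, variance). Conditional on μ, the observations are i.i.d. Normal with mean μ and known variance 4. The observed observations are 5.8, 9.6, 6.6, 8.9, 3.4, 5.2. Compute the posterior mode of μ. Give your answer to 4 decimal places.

μ̂_MAP = 6.9375

n = 6; x̄ = (5.8 + 9.6 + 6.6 + 8.9 + 3.4 + 5.2)/6 = 39.5/6 = 79/12 ≈ 6.5833.
For a Normal prior and Normal likelihood with known variance, the posterior is Normal; its mode equals its mean, the precision-weighted average.
Prior precision 1/σ₀² = 1/2 = 0.5; data precision n/σ² = 6/4 = 1.5.
μ̂ = (0.5·8 + 1.5·(79/12)) / (0.5 + 1.5) = 13.875/2 = 6.9375.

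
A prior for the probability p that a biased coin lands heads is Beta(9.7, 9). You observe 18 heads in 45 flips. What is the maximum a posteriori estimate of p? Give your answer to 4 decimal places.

Prior: Beta(9.7, 9).
Data: 18 successes in 45 trials. The binomial likelihood contributes p^18(1−p)^27, so the posterior is Beta(9.7+18, 9+27) = Beta(27.7, 36).
For Beta(a, b) with a, b > 1 the mode is (a−1)/(a+b−2) = 26.7/61.7 ≈ 0.4327.

p̂_MAP = 0.4327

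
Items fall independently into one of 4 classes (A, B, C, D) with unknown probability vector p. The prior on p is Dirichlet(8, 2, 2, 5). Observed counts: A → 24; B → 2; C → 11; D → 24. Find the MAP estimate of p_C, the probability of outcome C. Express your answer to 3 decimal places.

MAP estimate of p_C = 0.162

The posterior is Dirichlet(αᵢ + nᵢ) = Dirichlet(32, 4, 13, 29).
For a Dirichlet(a₁,…,a_K) with all aᵢ > 1, the mode has j-th component (aⱼ − 1)/(Σaᵢ − K).
Here Σaᵢ = 78 and K = 4, so p_C = (13 − 1)/(78 − 4) = 12/74 ≈ 0.162.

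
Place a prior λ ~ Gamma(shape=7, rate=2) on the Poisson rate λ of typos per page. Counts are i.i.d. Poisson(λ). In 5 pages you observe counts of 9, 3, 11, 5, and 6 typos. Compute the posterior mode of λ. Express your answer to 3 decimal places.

Σxᵢ = 9+3+11+5+6 = 34, with n = 5.
Posterior ∝ λ^6e^(−2λ) · λ^34e^(−5λ) = λ^40e^(−7λ), i.e. Gamma(shape=41, rate=7).
The mode of a Gamma(a, b) with a ≥ 1 (shape–rate) is (a−1)/b = 40/7 ≈ 5.714.

λ̂_MAP = 5.714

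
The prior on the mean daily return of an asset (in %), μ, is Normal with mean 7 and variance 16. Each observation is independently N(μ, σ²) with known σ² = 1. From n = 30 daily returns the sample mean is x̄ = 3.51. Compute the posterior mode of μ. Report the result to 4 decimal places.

μ̂_MAP = 3.5173

n = 30, x̄ = 3.51.
For a Normal prior and Normal likelihood with known variance, the posterior is Normal; its mode equals its mean, the precision-weighted average.
Prior precision 1/σ₀² = 1/16 = 0.0625; data precision n/σ² = 30/1 = 30.
μ̂ = (0.0625·7 + 30·3.51) / (0.0625 + 30) = 105.7375/30.0625 = 8459/2405 ≈ 3.5173.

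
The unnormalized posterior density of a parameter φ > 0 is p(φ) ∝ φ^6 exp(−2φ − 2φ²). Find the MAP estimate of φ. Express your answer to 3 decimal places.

φ̂_MAP = 1.000

ℓ'(φ) = 6/φ − 2 − 4φ. Setting this to zero and multiplying by φ: 4φ² + 2φ − 6 = 0.
φ = (−2 + √(2² + 4·4·6)) / (2·4) = (−2 + √100) / 8 = (−2 + 10)/8 = 1.
ℓ''(φ) = −6/φ² − 4 < 0, confirming a maximum.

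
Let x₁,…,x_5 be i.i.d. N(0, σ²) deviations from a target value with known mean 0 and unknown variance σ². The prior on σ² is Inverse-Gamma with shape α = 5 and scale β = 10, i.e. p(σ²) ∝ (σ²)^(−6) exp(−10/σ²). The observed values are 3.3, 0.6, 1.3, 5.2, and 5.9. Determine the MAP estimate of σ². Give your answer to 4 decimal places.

Sum of squared deviations about the known mean: SS = (3.3−0)² + (0.6−0)² + (1.3−0)² + (5.2−0)² + (5.9−0)² = 74.79.
The Normal likelihood contributes (σ²)^(−n/2) exp(−SS/(2σ²)), so the posterior is Inverse-Gamma(α + n/2, β + SS/2) = Inverse-Gamma(7.5, 47.395).
The mode of Inverse-Gamma(a, b) is b/(a+1) = 47.395/8.5 ≈ 5.5759.

σ̂²_MAP = 5.5759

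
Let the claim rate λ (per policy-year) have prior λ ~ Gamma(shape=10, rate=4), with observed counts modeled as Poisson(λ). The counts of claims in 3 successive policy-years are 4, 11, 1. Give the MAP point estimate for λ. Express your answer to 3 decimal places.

λ̂_MAP = 3.571

Σxᵢ = 4+11+1 = 16, with n = 3.
Posterior ∝ λ^9e^(−4λ) · λ^16e^(−3λ) = λ^25e^(−7λ), i.e. Gamma(shape=26, rate=7).
The mode of a Gamma(a, b) with a ≥ 1 (shape–rate) is (a−1)/b = 25/7 ≈ 3.571.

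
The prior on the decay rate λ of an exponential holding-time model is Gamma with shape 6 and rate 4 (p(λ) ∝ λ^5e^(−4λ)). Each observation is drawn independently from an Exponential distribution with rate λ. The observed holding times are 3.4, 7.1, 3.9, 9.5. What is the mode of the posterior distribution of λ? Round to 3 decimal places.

The Exponential(rate=λ) likelihood is ∝ λ^n e^(−λΣtᵢ). Here n = 4 and Σtᵢ = 3.4 + 7.1 + 3.9 + 9.5 = 23.9.
Posterior ∝ λ^5e^(−4λ) · λ^4e^(−23.9λ) = λ^9e^(−27.9λ), i.e. Gamma(10, 27.9).
Mode = (a−1)/b = 9/27.9 ≈ 0.323.

λ̂_MAP = 0.323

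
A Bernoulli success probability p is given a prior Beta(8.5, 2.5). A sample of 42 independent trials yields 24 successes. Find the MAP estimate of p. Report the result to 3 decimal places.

p̂_MAP = 0.618

Prior: Beta(8.5, 2.5).
Data: 24 successes in 42 trials. The binomial likelihood contributes p^24(1−p)^18, so the posterior is Beta(8.5+24, 2.5+18) = Beta(32.5, 20.5).
For Beta(a, b) with a, b > 1 the mode is (a−1)/(a+b−2) = 31.5/51 ≈ 0.618.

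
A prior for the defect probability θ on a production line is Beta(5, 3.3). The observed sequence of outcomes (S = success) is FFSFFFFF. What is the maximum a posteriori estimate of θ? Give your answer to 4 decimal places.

Prior: Beta(5, 3.3).
Data: 1 success in 8 trials (from the sequence). The binomial likelihood contributes θ(1−θ)^7, so the posterior is Beta(5+1, 3.3+7) = Beta(6, 10.3).
For Beta(a, b) with a, b > 1 the mode is (a−1)/(a+b−2) = 5/14.3 ≈ 0.3497.

θ̂_MAP = 0.3497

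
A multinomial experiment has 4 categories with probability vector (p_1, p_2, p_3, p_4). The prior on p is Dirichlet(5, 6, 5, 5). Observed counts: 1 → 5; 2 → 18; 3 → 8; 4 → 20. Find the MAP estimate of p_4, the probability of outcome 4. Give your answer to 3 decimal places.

The posterior is Dirichlet(αᵢ + nᵢ) = Dirichlet(10, 24, 13, 25).
For a Dirichlet(a₁,…,a_K) with all aᵢ > 1, the mode has j-th component (aⱼ − 1)/(Σaᵢ − K).
Here Σaᵢ = 72 and K = 4, so p_4 = (25 − 1)/(72 − 4) = 24/68 ≈ 0.353.

MAP estimate: 0.353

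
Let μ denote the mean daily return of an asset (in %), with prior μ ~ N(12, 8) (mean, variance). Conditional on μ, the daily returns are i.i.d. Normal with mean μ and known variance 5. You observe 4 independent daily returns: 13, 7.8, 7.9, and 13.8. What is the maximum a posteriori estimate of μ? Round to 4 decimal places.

μ̂_MAP = 10.8108

n = 4; x̄ = (13 + 7.8 + 7.9 + 13.8)/4 = 42.5/4 = 10.625.
For a Normal prior and Normal likelihood with known variance, the posterior is Normal; its mode equals its mean, the precision-weighted average.
Prior precision 1/σ₀² = 1/8 = 0.125; data precision n/σ² = 4/5 = 0.8.
μ̂ = (0.125·12 + 0.8·10.625) / (0.125 + 0.8) = 10/0.925 = 400/37 ≈ 10.8108.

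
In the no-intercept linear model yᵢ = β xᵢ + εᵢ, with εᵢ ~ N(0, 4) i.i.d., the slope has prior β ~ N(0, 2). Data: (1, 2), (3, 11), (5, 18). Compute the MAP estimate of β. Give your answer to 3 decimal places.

β̂_MAP = 3.378

log p(β | y) = −Σ(yᵢ − βxᵢ)²/(2·4) − β²/(2·2) + const.
Setting the derivative to zero: Σxᵢ(yᵢ − βxᵢ)/4 − β/2 = 0, so β = Σxᵢyᵢ / (Σxᵢ² + σ²/τ²).
Σxᵢyᵢ = 1·2 + 3·11 + 5·18 = 125; Σxᵢ² = 35; σ²/τ² = 2.
β̂_MAP = 125 / (35 + 2) = 125/37 ≈ 3.378.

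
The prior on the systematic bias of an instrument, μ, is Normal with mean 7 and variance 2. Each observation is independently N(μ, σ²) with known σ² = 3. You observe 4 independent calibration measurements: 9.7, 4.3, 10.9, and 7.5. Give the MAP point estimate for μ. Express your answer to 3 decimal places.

μ̂_MAP = 7.800

n = 4; x̄ = (9.7 + 4.3 + 10.9 + 7.5)/4 = 32.4/4 = 8.1.
For a Normal prior and Normal likelihood with known variance, the posterior is Normal; its mode equals its mean, the precision-weighted average.
Prior precision 1/σ₀² = 1/2 = 0.5; data precision n/σ² = 4/3.
μ̂ = (0.5·7 + (4/3)·8.1) / (0.5 + 4/3) = 14.3/(11/6) = 7.800.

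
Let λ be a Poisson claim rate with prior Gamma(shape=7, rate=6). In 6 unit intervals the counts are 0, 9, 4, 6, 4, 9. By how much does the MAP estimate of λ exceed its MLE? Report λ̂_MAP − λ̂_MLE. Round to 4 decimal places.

MAP − MLE = -2.1667

Σxᵢ = 32. Posterior is Gamma(39, 12); MAP = (39−1)/12 = 38/12 ≈ 3.16667.
MLE = x̄ = 32/6 ≈ 5.33333.
Difference = 38/12 − 32/6 = -13/6 ≈ -2.1667.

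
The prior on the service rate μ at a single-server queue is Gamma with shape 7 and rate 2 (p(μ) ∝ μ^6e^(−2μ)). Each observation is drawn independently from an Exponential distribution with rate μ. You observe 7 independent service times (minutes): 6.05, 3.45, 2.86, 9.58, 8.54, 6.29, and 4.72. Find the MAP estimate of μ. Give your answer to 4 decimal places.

The Exponential(rate=μ) likelihood is ∝ μ^n e^(−μΣtᵢ). Here n = 7 and Σtᵢ = 6.05 + 3.45 + 2.86 + 9.58 + 8.54 + 6.29 + 4.72 = 41.49.
Posterior ∝ μ^6e^(−2μ) · μ^7e^(−41.49μ) = μ^13e^(−43.49μ), i.e. Gamma(14, 43.49).
Mode = (a−1)/b = 13/43.49 ≈ 0.2989.

μ̂_MAP = 0.2989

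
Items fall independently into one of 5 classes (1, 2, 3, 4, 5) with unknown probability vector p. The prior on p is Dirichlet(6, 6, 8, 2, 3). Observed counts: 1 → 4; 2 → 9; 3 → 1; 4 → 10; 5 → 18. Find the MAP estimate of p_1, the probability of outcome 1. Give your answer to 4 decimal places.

The posterior is Dirichlet(αᵢ + nᵢ) = Dirichlet(10, 15, 9, 12, 21).
For a Dirichlet(a₁,…,a_K) with all aᵢ > 1, the mode has j-th component (aⱼ − 1)/(Σaᵢ − K).
Here Σaᵢ = 67 and K = 5, so p_1 = (10 − 1)/(67 − 5) = 9/62 ≈ 0.1452.

MAP estimate: 0.1452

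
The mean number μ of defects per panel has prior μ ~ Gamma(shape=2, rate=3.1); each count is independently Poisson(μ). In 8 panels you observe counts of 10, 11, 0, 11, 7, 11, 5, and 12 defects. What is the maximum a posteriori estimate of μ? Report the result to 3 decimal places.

μ̂_MAP = 6.126

Σxᵢ = 10+11+0+11+7+11+5+12 = 67, with n = 8.
Posterior ∝ μe^(−3.1μ) · μ^67e^(−8μ) = μ^68e^(−11.1μ), i.e. Gamma(shape=69, rate=11.1).
The mode of a Gamma(a, b) with a ≥ 1 (shape–rate) is (a−1)/b = 68/11.1 ≈ 6.126.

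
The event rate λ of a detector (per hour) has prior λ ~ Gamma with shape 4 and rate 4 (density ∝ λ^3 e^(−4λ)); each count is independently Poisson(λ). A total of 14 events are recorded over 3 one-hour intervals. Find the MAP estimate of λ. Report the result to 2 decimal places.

Σxᵢ = 14, n = 3.
Posterior ∝ λ^3e^(−4λ) · λ^14e^(−3λ) = λ^17e^(−7λ), i.e. Gamma(shape=18, rate=7).
The mode of a Gamma(a, b) with a ≥ 1 (shape–rate) is (a−1)/b = 17/7 ≈ 2.43.

λ̂_MAP = 2.43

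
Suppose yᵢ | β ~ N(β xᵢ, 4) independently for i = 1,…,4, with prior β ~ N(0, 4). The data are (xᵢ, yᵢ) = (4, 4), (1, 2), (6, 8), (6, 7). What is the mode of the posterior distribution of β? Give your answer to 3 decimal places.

β̂_MAP = 1.200

log p(β | y) = −Σ(yᵢ − βxᵢ)²/(2·4) − β²/(2·4) + const.
Setting the derivative to zero: Σxᵢ(yᵢ − βxᵢ)/4 − β/4 = 0, so β = Σxᵢyᵢ / (Σxᵢ² + σ²/τ²).
Σxᵢyᵢ = 4·4 + 1·2 + 6·8 + 6·7 = 108; Σxᵢ² = 89; σ²/τ² = 1.
β̂_MAP = 108 / (89 + 1) = 108/90 ≈ 1.200.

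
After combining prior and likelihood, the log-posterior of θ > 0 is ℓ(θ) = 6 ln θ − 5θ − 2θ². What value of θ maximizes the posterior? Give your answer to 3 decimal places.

θ̂_MAP = 0.750

ℓ'(θ) = 6/θ − 5 − 4θ. Setting this to zero and multiplying by θ: 4θ² + 5θ − 6 = 0.
θ = (−5 + √(5² + 4·4·6)) / (2·4) = (−5 + √121) / 8 = (−5 + 11)/8 = 3/4.
ℓ''(θ) = −6/θ² − 4 < 0, confirming a maximum.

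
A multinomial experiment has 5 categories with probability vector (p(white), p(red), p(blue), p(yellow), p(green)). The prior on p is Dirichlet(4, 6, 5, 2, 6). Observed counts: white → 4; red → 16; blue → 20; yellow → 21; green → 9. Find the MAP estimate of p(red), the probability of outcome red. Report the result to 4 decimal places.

MAP estimate of p(red) = 0.2386

The posterior is Dirichlet(αᵢ + nᵢ) = Dirichlet(8, 22, 25, 23, 15).
For a Dirichlet(a₁,…,a_K) with all aᵢ > 1, the mode has j-th component (aⱼ − 1)/(Σaᵢ − K).
Here Σaᵢ = 93 and K = 5, so p(red) = (22 − 1)/(93 − 5) = 21/88 ≈ 0.2386.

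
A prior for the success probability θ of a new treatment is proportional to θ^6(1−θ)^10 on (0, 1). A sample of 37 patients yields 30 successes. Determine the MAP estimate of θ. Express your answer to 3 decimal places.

The prior density ∝ θ^6(1−θ)^10 is the kernel of Beta(7, 11).
Data: 30 successes in 37 trials. The binomial likelihood contributes θ^30(1−θ)^7, so the posterior is Beta(7+30, 11+7) = Beta(37, 18).
For Beta(a, b) with a, b > 1 the mode is (a−1)/(a+b−2) = 36/53 ≈ 0.679.

θ̂_MAP = 0.679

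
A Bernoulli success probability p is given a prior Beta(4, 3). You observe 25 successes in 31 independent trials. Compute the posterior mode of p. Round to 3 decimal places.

p̂_MAP = 0.778

Prior: Beta(4, 3).
Data: 25 successes in 31 trials. The binomial likelihood contributes p^25(1−p)^6, so the posterior is Beta(4+25, 3+6) = Beta(29, 9).
For Beta(a, b) with a, b > 1 the mode is (a−1)/(a+b−2) = 28/36 ≈ 0.778.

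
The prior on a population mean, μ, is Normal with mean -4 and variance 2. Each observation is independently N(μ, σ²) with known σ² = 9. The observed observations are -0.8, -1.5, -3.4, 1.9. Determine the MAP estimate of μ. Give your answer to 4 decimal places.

n = 4; x̄ = ((-0.8) + (-1.5) + (-3.4) + 1.9)/4 = -3.8/4 = -0.95.
For a Normal prior and Normal likelihood with known variance, the posterior is Normal; its mode equals its mean, the precision-weighted average.
Prior precision 1/σ₀² = 1/2 = 0.5; data precision n/σ² = 4/9.
μ̂ = (0.5·(-4) + (4/9)·(-0.95)) / (0.5 + 4/9) = (-109/45)/(17/18) = -218/85 ≈ -2.5647.

μ̂_MAP = -2.5647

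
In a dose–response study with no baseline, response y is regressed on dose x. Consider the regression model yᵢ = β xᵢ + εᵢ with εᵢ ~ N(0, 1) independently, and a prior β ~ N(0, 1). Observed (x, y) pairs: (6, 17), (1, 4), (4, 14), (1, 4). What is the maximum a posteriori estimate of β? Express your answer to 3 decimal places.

β̂_MAP = 3.018

log p(β | y) = −Σ(yᵢ − βxᵢ)²/(2·1) − β²/(2·1) + const.
Setting the derivative to zero: Σxᵢ(yᵢ − βxᵢ)/1 − β/1 = 0, so β = Σxᵢyᵢ / (Σxᵢ² + σ²/τ²).
Σxᵢyᵢ = 6·17 + 1·4 + 4·14 + 1·4 = 166; Σxᵢ² = 54; σ²/τ² = 1.
β̂_MAP = 166 / (54 + 1) = 166/55 ≈ 3.018.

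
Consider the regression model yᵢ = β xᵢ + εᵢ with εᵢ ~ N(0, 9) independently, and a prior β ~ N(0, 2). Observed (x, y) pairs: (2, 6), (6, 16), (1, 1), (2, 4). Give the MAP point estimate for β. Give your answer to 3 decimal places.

β̂_MAP = 2.364

log p(β | y) = −Σ(yᵢ − βxᵢ)²/(2·9) − β²/(2·2) + const.
Setting the derivative to zero: Σxᵢ(yᵢ − βxᵢ)/9 − β/2 = 0, so β = Σxᵢyᵢ / (Σxᵢ² + σ²/τ²).
Σxᵢyᵢ = 2·6 + 6·16 + 1·1 + 2·4 = 117; Σxᵢ² = 45; σ²/τ² = 4.5.
β̂_MAP = 117 / (45 + 4.5) = 117/49.5 ≈ 2.364.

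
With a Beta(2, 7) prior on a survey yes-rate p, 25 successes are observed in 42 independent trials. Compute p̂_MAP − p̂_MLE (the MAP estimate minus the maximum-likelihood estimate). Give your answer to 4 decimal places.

Posterior is Beta(27, 24); MAP = (27−1)/(51−2) = 26/49 ≈ 0.53061.
MLE ignores the prior: p̂_MLE = k/n = 25/42 ≈ 0.59524.
Difference = 26/49 − 25/42 = -19/294 ≈ -0.0646.

MAP − MLE = -0.0646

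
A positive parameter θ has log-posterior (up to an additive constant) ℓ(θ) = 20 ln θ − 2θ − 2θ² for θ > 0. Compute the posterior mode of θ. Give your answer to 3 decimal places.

θ̂_MAP = 2.000

ℓ'(θ) = 20/θ − 2 − 4θ. Setting this to zero and multiplying by θ: 4θ² + 2θ − 20 = 0.
θ = (−2 + √(2² + 4·4·20)) / (2·4) = (−2 + √324) / 8 = (−2 + 18)/8 = 2.
ℓ''(θ) = −20/θ² − 4 < 0, confirming a maximum.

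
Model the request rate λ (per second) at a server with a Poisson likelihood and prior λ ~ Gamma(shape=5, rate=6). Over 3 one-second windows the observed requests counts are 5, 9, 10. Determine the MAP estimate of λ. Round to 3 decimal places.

λ̂_MAP = 3.111

Σxᵢ = 5+9+10 = 24, with n = 3.
Posterior ∝ λ^4e^(−6λ) · λ^24e^(−3λ) = λ^28e^(−9λ), i.e. Gamma(shape=29, rate=9).
The mode of a Gamma(a, b) with a ≥ 1 (shape–rate) is (a−1)/b = 28/9 ≈ 3.111.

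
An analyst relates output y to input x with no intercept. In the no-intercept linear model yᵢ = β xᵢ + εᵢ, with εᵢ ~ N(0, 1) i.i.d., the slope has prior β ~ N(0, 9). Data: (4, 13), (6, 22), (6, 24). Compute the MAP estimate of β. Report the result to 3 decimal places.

β̂_MAP = 3.723

log p(β | y) = −Σ(yᵢ − βxᵢ)²/(2·1) − β²/(2·9) + const.
Setting the derivative to zero: Σxᵢ(yᵢ − βxᵢ)/1 − β/9 = 0, so β = Σxᵢyᵢ / (Σxᵢ² + σ²/τ²).
Σxᵢyᵢ = 4·13 + 6·22 + 6·24 = 328; Σxᵢ² = 88; σ²/τ² = 1/9.
β̂_MAP = 328 / (88 + 1/9) = 328/(793/9) = 2952/793 ≈ 3.723.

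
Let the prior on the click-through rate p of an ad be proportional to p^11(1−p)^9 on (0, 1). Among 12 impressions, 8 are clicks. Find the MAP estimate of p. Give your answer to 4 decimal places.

The prior density ∝ p^11(1−p)^9 is the kernel of Beta(12, 10).
Data: 8 successes in 12 trials. The binomial likelihood contributes p^8(1−p)^4, so the posterior is Beta(12+8, 10+4) = Beta(20, 14).
For Beta(a, b) with a, b > 1 the mode is (a−1)/(a+b−2) = 19/32 ≈ 0.5938.

p̂_MAP = 0.5938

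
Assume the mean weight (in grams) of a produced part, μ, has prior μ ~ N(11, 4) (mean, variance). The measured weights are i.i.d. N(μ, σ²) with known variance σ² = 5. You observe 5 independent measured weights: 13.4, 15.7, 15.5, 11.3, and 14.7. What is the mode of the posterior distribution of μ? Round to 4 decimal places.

n = 5; x̄ = (13.4 + 15.7 + 15.5 + 11.3 + 14.7)/5 = 70.6/5 = 14.12.
For a Normal prior and Normal likelihood with known variance, the posterior is Normal; its mode equals its mean, the precision-weighted average.
Prior precision 1/σ₀² = 1/4 = 0.25; data precision n/σ² = 5/5 = 1.
μ̂ = (0.25·11 + 1·14.12) / (0.25 + 1) = 16.87/1.25 = 13.4960.

μ̂_MAP = 13.4960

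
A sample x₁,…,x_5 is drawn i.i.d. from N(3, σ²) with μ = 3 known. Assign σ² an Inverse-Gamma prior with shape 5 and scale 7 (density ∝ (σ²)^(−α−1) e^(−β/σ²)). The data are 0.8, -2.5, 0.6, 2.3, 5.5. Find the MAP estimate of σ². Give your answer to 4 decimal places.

Sum of squared deviations about the known mean: SS = (0.8−3)² + (-2.5−3)² + (0.6−3)² + (2.3−3)² + (5.5−3)² = 47.59.
The Normal likelihood contributes (σ²)^(−n/2) exp(−SS/(2σ²)), so the posterior is Inverse-Gamma(α + n/2, β + SS/2) = Inverse-Gamma(7.5, 30.795).
The mode of Inverse-Gamma(a, b) is b/(a+1) = 30.795/8.5 ≈ 3.6229.

σ̂²_MAP = 3.6229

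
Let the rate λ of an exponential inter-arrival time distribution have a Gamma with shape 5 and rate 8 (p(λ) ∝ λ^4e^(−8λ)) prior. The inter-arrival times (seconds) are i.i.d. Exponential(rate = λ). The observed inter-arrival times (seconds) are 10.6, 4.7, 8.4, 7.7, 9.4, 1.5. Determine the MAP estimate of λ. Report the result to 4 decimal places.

λ̂_MAP = 0.1988

The Exponential(rate=λ) likelihood is ∝ λ^n e^(−λΣtᵢ). Here n = 6 and Σtᵢ = 10.6 + 4.7 + 8.4 + 7.7 + 9.4 + 1.5 = 42.3.
Posterior ∝ λ^4e^(−8λ) · λ^6e^(−42.3λ) = λ^10e^(−50.3λ), i.e. Gamma(11, 50.3).
Mode = (a−1)/b = 10/50.3 ≈ 0.1988.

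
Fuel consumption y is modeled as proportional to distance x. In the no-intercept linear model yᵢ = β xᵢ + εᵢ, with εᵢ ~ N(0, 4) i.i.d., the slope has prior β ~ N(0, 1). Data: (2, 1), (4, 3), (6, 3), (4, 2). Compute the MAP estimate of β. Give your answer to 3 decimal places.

log p(β | y) = −Σ(yᵢ − βxᵢ)²/(2·4) − β²/(2·1) + const.
Setting the derivative to zero: Σxᵢ(yᵢ − βxᵢ)/4 − β/1 = 0, so β = Σxᵢyᵢ / (Σxᵢ² + σ²/τ²).
Σxᵢyᵢ = 2·1 + 4·3 + 6·3 + 4·2 = 40; Σxᵢ² = 72; σ²/τ² = 4.
β̂_MAP = 40 / (72 + 4) = 40/76 ≈ 0.526.

β̂_MAP = 0.526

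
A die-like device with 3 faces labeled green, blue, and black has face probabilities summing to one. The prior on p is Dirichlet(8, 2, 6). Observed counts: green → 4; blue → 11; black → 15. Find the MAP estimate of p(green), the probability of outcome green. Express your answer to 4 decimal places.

MAP estimate of p(green) = 0.2558

The posterior is Dirichlet(αᵢ + nᵢ) = Dirichlet(12, 13, 21).
For a Dirichlet(a₁,…,a_K) with all aᵢ > 1, the mode has j-th component (aⱼ − 1)/(Σaᵢ − K).
Here Σaᵢ = 46 and K = 3, so p(green) = (12 − 1)/(46 − 3) = 11/43 ≈ 0.2558.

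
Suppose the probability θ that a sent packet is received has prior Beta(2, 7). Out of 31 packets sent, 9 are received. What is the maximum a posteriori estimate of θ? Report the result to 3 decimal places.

Prior: Beta(2, 7).
Data: 9 successes in 31 trials. The binomial likelihood contributes θ^9(1−θ)^22, so the posterior is Beta(2+9, 7+22) = Beta(11, 29).
For Beta(a, b) with a, b > 1 the mode is (a−1)/(a+b−2) = 10/38 ≈ 0.263.

θ̂_MAP = 0.263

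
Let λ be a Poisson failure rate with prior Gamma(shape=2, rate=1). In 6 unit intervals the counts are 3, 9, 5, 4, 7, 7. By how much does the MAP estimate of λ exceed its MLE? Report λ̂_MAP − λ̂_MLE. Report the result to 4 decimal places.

Σxᵢ = 35. Posterior is Gamma(37, 7); MAP = (37−1)/7 = 36/7 ≈ 5.14286.
MLE = x̄ = 35/6 ≈ 5.83333.
Difference = 36/7 − 35/6 = -29/42 ≈ -0.6905.

MAP − MLE = -0.6905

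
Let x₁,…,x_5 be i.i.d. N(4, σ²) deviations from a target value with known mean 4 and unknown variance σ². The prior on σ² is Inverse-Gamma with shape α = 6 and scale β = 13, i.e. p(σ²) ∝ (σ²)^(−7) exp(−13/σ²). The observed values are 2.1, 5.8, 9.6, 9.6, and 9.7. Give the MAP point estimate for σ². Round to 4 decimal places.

Sum of squared deviations about the known mean: SS = (2.1−4)² + (5.8−4)² + (9.6−4)² + (9.6−4)² + (9.7−4)² = 102.06.
The Normal likelihood contributes (σ²)^(−n/2) exp(−SS/(2σ²)), so the posterior is Inverse-Gamma(α + n/2, β + SS/2) = Inverse-Gamma(8.5, 64.03).
The mode of Inverse-Gamma(a, b) is b/(a+1) = 64.03/9.5 ≈ 6.7400.

σ̂²_MAP = 6.7400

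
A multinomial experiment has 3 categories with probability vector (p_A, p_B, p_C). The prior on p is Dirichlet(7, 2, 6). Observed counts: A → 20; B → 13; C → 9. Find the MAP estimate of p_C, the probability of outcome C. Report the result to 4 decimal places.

MAP estimate of p_C = 0.2593

The posterior is Dirichlet(αᵢ + nᵢ) = Dirichlet(27, 15, 15).
For a Dirichlet(a₁,…,a_K) with all aᵢ > 1, the mode has j-th component (aⱼ − 1)/(Σaᵢ − K).
Here Σaᵢ = 57 and K = 3, so p_C = (15 − 1)/(57 − 3) = 14/54 ≈ 0.2593.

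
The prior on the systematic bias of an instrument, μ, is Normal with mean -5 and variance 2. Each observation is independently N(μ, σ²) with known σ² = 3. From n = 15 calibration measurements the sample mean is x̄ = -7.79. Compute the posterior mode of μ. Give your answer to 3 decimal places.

μ̂_MAP = -7.536

n = 15, x̄ = -7.79.
For a Normal prior and Normal likelihood with known variance, the posterior is Normal; its mode equals its mean, the precision-weighted average.
Prior precision 1/σ₀² = 1/2 = 0.5; data precision n/σ² = 15/3 = 5.
μ̂ = (0.5·(-5) + 5·(-7.79)) / (0.5 + 5) = (-41.45)/5.5 = -829/110 ≈ -7.536.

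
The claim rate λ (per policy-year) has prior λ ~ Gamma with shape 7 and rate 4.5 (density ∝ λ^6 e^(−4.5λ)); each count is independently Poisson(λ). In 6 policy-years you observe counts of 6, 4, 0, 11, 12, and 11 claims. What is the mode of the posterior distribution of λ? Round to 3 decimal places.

Σxᵢ = 6+4+0+11+12+11 = 44, with n = 6.
Posterior ∝ λ^6e^(−4.5λ) · λ^44e^(−6λ) = λ^50e^(−10.5λ), i.e. Gamma(shape=51, rate=10.5).
The mode of a Gamma(a, b) with a ≥ 1 (shape–rate) is (a−1)/b = 50/10.5 ≈ 4.762.

λ̂_MAP = 4.762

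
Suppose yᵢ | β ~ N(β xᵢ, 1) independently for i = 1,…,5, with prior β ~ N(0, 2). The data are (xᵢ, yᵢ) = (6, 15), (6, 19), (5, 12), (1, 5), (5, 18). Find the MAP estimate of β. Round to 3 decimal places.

log p(β | y) = −Σ(yᵢ − βxᵢ)²/(2·1) − β²/(2·2) + const.
Setting the derivative to zero: Σxᵢ(yᵢ − βxᵢ)/1 − β/2 = 0, so β = Σxᵢyᵢ / (Σxᵢ² + σ²/τ²).
Σxᵢyᵢ = 6·15 + 6·19 + 5·12 + 1·5 + 5·18 = 359; Σxᵢ² = 123; σ²/τ² = 0.5.
β̂_MAP = 359 / (123 + 0.5) = 359/123.5 ≈ 2.907.

β̂_MAP = 2.907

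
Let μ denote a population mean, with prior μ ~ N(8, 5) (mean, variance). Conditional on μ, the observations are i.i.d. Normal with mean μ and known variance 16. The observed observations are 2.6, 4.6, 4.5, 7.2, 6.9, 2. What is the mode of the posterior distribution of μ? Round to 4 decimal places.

n = 6; x̄ = (2.6 + 4.6 + 4.5 + 7.2 + 6.9 + 2)/6 = 27.8/6 = 139/30 ≈ 4.6333.
For a Normal prior and Normal likelihood with known variance, the posterior is Normal; its mode equals its mean, the precision-weighted average.
Prior precision 1/σ₀² = 1/5 = 0.2; data precision n/σ² = 6/16 = 0.375.
μ̂ = (0.2·8 + 0.375·(139/30)) / (0.2 + 0.375) = 3.3375/0.575 = 267/46 ≈ 5.8043.

μ̂_MAP = 5.8043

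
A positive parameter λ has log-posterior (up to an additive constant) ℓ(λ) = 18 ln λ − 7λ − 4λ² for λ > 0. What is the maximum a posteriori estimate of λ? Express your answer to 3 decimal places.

ℓ'(λ) = 18/λ − 7 − 8λ. Setting this to zero and multiplying by λ: 8λ² + 7λ − 18 = 0.
λ = (−7 + √(7² + 4·8·18)) / (2·8) = (−7 + √625) / 16 = (−7 + 25)/16 = 9/8.
ℓ''(λ) = −18/λ² − 8 < 0, confirming a maximum.

λ̂_MAP = 1.125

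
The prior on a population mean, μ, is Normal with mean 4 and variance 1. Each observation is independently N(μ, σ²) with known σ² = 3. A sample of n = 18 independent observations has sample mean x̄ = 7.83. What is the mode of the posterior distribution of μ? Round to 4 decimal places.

n = 18, x̄ = 7.83.
For a Normal prior and Normal likelihood with known variance, the posterior is Normal; its mode equals its mean, the precision-weighted average.
Prior precision 1/σ₀² = 1/1 = 1; data precision n/σ² = 18/3 = 6.
μ̂ = (1·4 + 6·7.83) / (1 + 6) = 50.98/7 = 2549/350 ≈ 7.2829.

μ̂_MAP = 7.2829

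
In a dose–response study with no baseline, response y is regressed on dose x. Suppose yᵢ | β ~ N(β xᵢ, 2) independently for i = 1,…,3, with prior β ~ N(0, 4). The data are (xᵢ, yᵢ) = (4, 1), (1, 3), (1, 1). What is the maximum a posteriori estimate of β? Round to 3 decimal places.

log p(β | y) = −Σ(yᵢ − βxᵢ)²/(2·2) − β²/(2·4) + const.
Setting the derivative to zero: Σxᵢ(yᵢ − βxᵢ)/2 − β/4 = 0, so β = Σxᵢyᵢ / (Σxᵢ² + σ²/τ²).
Σxᵢyᵢ = 4·1 + 1·3 + 1·1 = 8; Σxᵢ² = 18; σ²/τ² = 0.5.
β̂_MAP = 8 / (18 + 0.5) = 8/18.5 ≈ 0.432.

β̂_MAP = 0.432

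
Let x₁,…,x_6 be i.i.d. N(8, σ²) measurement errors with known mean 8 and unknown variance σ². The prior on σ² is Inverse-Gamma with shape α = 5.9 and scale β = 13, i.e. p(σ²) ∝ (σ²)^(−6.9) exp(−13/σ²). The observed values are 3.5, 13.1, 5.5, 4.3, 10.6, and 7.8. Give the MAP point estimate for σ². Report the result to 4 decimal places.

σ̂²_MAP = 5.0000

Sum of squared deviations about the known mean: SS = (3.5−8)² + (13.1−8)² + (5.5−8)² + (4.3−8)² + (10.6−8)² + (7.8−8)² = 73.
The Normal likelihood contributes (σ²)^(−n/2) exp(−SS/(2σ²)), so the posterior is Inverse-Gamma(α + n/2, β + SS/2) = Inverse-Gamma(8.9, 49.5).
The mode of Inverse-Gamma(a, b) is b/(a+1) = 49.5/9.9 ≈ 5.0000.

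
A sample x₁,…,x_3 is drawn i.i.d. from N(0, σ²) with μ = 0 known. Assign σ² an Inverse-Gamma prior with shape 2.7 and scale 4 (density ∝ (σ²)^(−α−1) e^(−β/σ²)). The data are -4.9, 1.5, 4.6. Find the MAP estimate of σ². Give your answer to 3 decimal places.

σ̂²_MAP = 5.329

Sum of squared deviations about the known mean: SS = (-4.9−0)² + (1.5−0)² + (4.6−0)² = 47.42.
The Normal likelihood contributes (σ²)^(−n/2) exp(−SS/(2σ²)), so the posterior is Inverse-Gamma(α + n/2, β + SS/2) = Inverse-Gamma(4.2, 27.71).
The mode of Inverse-Gamma(a, b) is b/(a+1) = 27.71/5.2 ≈ 5.329.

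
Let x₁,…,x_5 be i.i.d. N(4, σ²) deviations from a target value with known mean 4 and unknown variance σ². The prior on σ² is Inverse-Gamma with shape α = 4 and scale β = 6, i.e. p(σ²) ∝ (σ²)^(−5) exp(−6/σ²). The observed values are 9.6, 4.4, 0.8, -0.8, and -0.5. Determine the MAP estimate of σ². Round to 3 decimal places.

σ̂²_MAP = 6.470

Sum of squared deviations about the known mean: SS = (9.6−4)² + (4.4−4)² + (0.8−4)² + (-0.8−4)² + (-0.5−4)² = 85.05.
The Normal likelihood contributes (σ²)^(−n/2) exp(−SS/(2σ²)), so the posterior is Inverse-Gamma(α + n/2, β + SS/2) = Inverse-Gamma(6.5, 48.525).
The mode of Inverse-Gamma(a, b) is b/(a+1) = 48.525/7.5 ≈ 6.470.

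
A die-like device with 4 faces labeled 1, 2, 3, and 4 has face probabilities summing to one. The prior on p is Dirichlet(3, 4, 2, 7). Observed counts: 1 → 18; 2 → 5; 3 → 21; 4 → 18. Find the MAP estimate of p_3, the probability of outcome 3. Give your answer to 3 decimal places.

MAP estimate: 0.297

The posterior is Dirichlet(αᵢ + nᵢ) = Dirichlet(21, 9, 23, 25).
For a Dirichlet(a₁,…,a_K) with all aᵢ > 1, the mode has j-th component (aⱼ − 1)/(Σaᵢ − K).
Here Σaᵢ = 78 and K = 4, so p_3 = (23 − 1)/(78 − 4) = 22/74 ≈ 0.297.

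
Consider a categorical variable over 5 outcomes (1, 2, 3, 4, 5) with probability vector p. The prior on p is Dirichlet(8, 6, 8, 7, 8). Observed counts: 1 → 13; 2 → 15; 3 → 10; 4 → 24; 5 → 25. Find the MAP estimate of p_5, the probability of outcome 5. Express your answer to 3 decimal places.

The posterior is Dirichlet(αᵢ + nᵢ) = Dirichlet(21, 21, 18, 31, 33).
For a Dirichlet(a₁,…,a_K) with all aᵢ > 1, the mode has j-th component (aⱼ − 1)/(Σaᵢ − K).
Here Σaᵢ = 124 and K = 5, so p_5 = (33 − 1)/(124 − 5) = 32/119 ≈ 0.269.

MAP estimate: 0.269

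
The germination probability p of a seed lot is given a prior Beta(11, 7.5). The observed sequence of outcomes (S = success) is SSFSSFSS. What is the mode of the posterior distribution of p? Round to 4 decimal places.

Prior: Beta(11, 7.5).
Data: 6 successes in 8 trials (from the sequence). The binomial likelihood contributes p^6(1−p)^2, so the posterior is Beta(11+6, 7.5+2) = Beta(17, 9.5).
For Beta(a, b) with a, b > 1 the mode is (a−1)/(a+b−2) = 16/24.5 ≈ 0.6531.

p̂_MAP = 0.6531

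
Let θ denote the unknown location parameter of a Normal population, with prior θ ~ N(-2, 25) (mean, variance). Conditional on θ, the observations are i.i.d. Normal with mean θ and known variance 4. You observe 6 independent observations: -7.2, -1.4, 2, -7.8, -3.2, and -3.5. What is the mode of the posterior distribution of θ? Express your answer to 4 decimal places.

n = 6; x̄ = ((-7.2) + (-1.4) + 2 + (-7.8) + (-3.2) + (-3.5))/6 = -21.1/6 = -211/60 ≈ -3.5167.
For a Normal prior and Normal likelihood with known variance, the posterior is Normal; its mode equals its mean, the precision-weighted average.
Prior precision 1/σ₀² = 1/25 = 0.04; data precision n/σ² = 6/4 = 1.5.
θ̂ = (0.04·(-2) + 1.5·(-211/60)) / (0.04 + 1.5) = (-5.355)/1.54 = -153/44 ≈ -3.4773.

θ̂_MAP = -3.4773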